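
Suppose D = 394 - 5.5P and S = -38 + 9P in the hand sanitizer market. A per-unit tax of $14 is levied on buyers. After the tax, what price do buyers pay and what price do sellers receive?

Pre-tax equilibrium: P* = 864/29, Q* = 6674/29.
Tax on buyers shifts demand to D = 394 − 5.5(P + 14) = 317 - 5.5P.
317 - 5.5P = -38 + 9P gives seller price Ps = 710/29; buyers pay Pb = 710/29 + 14 = 1116/29.
New quantity: Q = 394 − 5.5(1116/29) = 5288/29.

Buyers pay 1116/29, sellers receive 710/29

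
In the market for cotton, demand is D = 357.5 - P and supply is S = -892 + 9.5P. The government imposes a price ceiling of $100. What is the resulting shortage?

Equilibrium price would be P* = 119, so the ceiling at 100 binds.
At P = 100: D = 357.5 − 1(100) = 257.5, S = -892 + 9.5(100) = 58.
Shortage = 257.5 − 58 = 199.5.

Shortage = 199.5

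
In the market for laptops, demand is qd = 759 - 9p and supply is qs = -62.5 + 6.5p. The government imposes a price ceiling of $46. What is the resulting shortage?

Equilibrium price would be p* = 53, so the ceiling at 46 binds.
At p = 46: qd = 759 − 9(46) = 345, qs = -62.5 + 6.5(46) = 236.5.
Shortage = 345 − 236.5 = 108.5.

Shortage = 108.5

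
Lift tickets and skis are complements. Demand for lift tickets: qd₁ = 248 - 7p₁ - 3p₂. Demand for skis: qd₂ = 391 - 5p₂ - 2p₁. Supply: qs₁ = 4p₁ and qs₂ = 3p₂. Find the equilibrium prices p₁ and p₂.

p₁ = 811/82, p₂ = 3805/82

Market 1: 248 - 7p₁ - 3p₂ = 4p₁ → 11p₁ + 3p₂ = 248.
Market 2: 8p₂ + 2p₁ = 391.
Eliminating p₂: 8×(1) − 3×(2) gives 82p₁ = 811, so p₁ = 811/82.
Back-substitute into (2): p₂ = (391 − 2×811/82) / 8 = 3805/82.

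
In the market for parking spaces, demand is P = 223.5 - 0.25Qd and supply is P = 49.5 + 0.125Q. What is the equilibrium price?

Set the two price expressions equal: 223.5 - 0.25Q = 49.5 + 0.125Q.
174 = 0.375Q, so Q* = 464.
P* = 223.5 − (0.25)(464) = 107.5.

P* = 107.5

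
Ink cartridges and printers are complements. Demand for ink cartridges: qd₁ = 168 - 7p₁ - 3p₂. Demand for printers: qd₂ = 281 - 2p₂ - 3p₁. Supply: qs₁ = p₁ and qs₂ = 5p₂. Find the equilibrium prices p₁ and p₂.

Market 1: 168 - 7p₁ - 3p₂ = p₁ → 8p₁ + 3p₂ = 168.
Market 2: 7p₂ + 3p₁ = 281.
Eliminating p₂: 7×(1) − 3×(2) gives 47p₁ = 333, so p₁ = 333/47.
Back-substitute into (2): p₂ = (281 − 3×333/47) / 7 = 1744/47.

p₁ = 333/47, p₂ = 1744/47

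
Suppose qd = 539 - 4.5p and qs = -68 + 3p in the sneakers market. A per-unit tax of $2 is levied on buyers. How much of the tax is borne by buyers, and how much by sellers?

Pre-tax equilibrium: p* = 1214/15, q* = 174.8.
Tax on buyers shifts demand to qd = 539 − 4.5(p + 2) = 530 - 4.5p.
530 - 4.5p = -68 + 3p gives seller price ps = 1196/15; buyers pay pb = 1196/15 + 2 = 1226/15.
New quantity: q = 539 − 4.5(1226/15) = 171.2.
Buyer burden = 1226/15 − 1214/15 = 0.8; seller burden = 1214/15 − 1196/15 = 1.2.

Buyers bear $0.8, sellers bear $1.2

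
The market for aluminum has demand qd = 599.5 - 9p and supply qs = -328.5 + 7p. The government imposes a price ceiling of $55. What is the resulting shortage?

Equilibrium price would be p* = 58, so the ceiling at 55 binds.
At p = 55: qd = 599.5 − 9(55) = 104.5, qs = -328.5 + 7(55) = 56.5.
Shortage = 104.5 − 56.5 = 48.

Shortage = 48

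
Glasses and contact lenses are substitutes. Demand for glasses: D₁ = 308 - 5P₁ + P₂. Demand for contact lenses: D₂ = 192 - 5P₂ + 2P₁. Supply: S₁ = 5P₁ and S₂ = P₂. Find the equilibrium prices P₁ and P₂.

Market 1: 308 - 5P₁ + P₂ = 5P₁ → 10P₁ - P₂ = 308.
Market 2: 6P₂ - 2P₁ = 192.
Eliminating P₂: 6×(1) + 1×(2) gives 58P₁ = 2040, so P₁ = 1020/29.
Back-substitute into (2): P₂ = (192 + 2×1020/29) / 6 = 1268/29.

P₁ = 1020/29, P₂ = 1268/29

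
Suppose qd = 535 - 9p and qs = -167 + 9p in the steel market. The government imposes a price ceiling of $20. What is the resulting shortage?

Shortage = 342

Equilibrium price would be p* = 39, so the ceiling at 20 binds.
At p = 20: qd = 535 − 9(20) = 355, qs = -167 + 9(20) = 13.
Shortage = 355 − 13 = 342.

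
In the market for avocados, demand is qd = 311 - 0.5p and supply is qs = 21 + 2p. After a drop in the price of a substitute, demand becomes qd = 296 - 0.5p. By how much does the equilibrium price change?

Original equilibrium: p* = 116, q* = 253.
New equilibrium: 296 - 0.5p = 21 + 2p, so 275 = 2.5p and p' = 110; q' = 296 − 0.5(110) = 241.
Change in price: 110 − 116 = -6.

Δp = -6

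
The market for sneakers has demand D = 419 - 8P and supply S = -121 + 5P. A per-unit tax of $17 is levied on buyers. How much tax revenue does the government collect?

Tax revenue = 7599/13

Pre-tax equilibrium: P* = 540/13, Q* = 1127/13.
Tax on buyers shifts demand to D = 419 − 8(P + 17) = 283 - 8P.
283 - 8P = -121 + 5P gives seller price Ps = 404/13; buyers pay Pb = 404/13 + 17 = 625/13.
New quantity: Q = 419 − 8(625/13) = 447/13.
Revenue = 17 × 447/13 = 7599/13.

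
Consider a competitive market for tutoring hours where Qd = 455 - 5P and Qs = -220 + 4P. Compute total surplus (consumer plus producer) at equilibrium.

Total surplus = 1440

Equilibrium: 455 - 5P = -220 + 4P gives P* = 75, Q* = 80.
Demand choke price: P = 91; supply starts at P = 55.
CS = ½(91 − 75)(80) = 640; PS = ½(75 − 55)(80) = 800.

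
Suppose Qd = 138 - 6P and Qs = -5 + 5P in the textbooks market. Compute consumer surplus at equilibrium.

Consumer surplus = 300

Equilibrium: 138 - 6P = -5 + 5P gives P* = 13, Q* = 60.
Demand choke price (Qd = 0): P = 23.
CS = ½(23 − 13)(60) = 300.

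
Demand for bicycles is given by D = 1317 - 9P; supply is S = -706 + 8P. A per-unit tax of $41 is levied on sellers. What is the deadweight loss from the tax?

Deadweight loss = 60516/17

Pre-tax equilibrium: P* = 119, Q* = 246.
Tax on sellers shifts supply to S = -706 + 8(P − 41) = -1034 + 8P.
1317 - 9P = -1034 + 8P gives buyer price Pb = 2351/17; sellers receive Ps = 2351/17 − 41 = 1654/17.
New quantity: Q = 1317 − 9(2351/17) = 1230/17.
DWL = ½ × 41 × (246 − 1230/17) = 60516/17.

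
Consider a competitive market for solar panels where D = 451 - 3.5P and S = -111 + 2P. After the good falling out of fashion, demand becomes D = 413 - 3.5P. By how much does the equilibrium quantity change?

ΔQ = -152/11

Original equilibrium: P* = 1124/11, Q* = 1027/11.
New equilibrium: 413 - 3.5P = -111 + 2P, so 524 = 5.5P and P' = 1048/11; Q' = 413 − 3.5(1048/11) = 875/11.
Change in quantity: 875/11 − 1027/11 = -152/11.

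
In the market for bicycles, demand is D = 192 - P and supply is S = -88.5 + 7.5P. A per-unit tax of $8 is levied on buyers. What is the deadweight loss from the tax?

Pre-tax equilibrium: P* = 33, Q* = 159.
Tax on buyers shifts demand to D = 192 − 1(P + 8) = 184 - P.
184 - P = -88.5 + 7.5P gives seller price Ps = 545/17; buyers pay Pb = 545/17 + 8 = 681/17.
New quantity: Q = 192 − 1(681/17) = 2583/17.
DWL = ½ × 8 × (159 − 2583/17) = 480/17.

Deadweight loss = 480/17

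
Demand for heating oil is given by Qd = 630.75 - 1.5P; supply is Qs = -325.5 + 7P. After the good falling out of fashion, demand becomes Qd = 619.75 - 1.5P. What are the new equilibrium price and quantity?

P' = 3781/34, Q' = 7700/17

Original equilibrium: P* = 112.5, Q* = 462.
New equilibrium: 619.75 - 1.5P = -325.5 + 7P, so 945.25 = 8.5P and P' = 3781/34; Q' = 619.75 − 1.5(3781/34) = 7700/17.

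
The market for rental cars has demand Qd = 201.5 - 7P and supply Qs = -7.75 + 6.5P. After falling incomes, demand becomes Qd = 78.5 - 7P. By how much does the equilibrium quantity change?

ΔQ = -533/9

Original equilibrium: P* = 15.5, Q* = 93.
New equilibrium: 78.5 - 7P = -7.75 + 6.5P, so 86.25 = 13.5P and P' = 115/18; Q' = 78.5 − 7(115/18) = 304/9.
Change in quantity: 304/9 − 93 = -533/9.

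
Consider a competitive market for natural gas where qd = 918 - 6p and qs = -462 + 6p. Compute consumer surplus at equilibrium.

Consumer surplus = 4332

Equilibrium: 918 - 6p = -462 + 6p gives p* = 115, q* = 228.
Demand choke price (qd = 0): p = 153.
CS = ½(153 − 115)(228) = 4332.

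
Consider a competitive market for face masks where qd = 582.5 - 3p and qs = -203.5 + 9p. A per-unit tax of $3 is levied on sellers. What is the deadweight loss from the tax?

Deadweight loss = 10.125

Pre-tax equilibrium: p* = 65.5, q* = 386.
Tax on sellers shifts supply to qs = -203.5 + 9(p − 3) = -230.5 + 9p.
582.5 - 3p = -230.5 + 9p gives buyer price pb = 67.75; sellers receive ps = 67.75 − 3 = 64.75.
New quantity: q = 582.5 − 3(67.75) = 379.25.
DWL = ½ × 3 × (386 − 379.25) = 10.125.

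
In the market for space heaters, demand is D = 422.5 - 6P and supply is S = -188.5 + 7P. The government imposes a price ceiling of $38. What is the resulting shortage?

Shortage = 117

Equilibrium price would be P* = 47, so the ceiling at 38 binds.
At P = 38: D = 422.5 − 6(38) = 194.5, S = -188.5 + 7(38) = 77.5.
Shortage = 194.5 − 77.5 = 117.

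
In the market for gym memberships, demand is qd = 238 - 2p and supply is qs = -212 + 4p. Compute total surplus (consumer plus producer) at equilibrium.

Equilibrium: 238 - 2p = -212 + 4p gives p* = 75, q* = 88.
Demand choke price: p = 119; supply starts at p = 53.
CS = ½(119 − 75)(88) = 1936; PS = ½(75 − 53)(88) = 968.

Total surplus = 2904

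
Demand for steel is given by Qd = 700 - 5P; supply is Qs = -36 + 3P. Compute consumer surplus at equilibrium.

Consumer surplus = 5760

Equilibrium: 700 - 5P = -36 + 3P gives P* = 92, Q* = 240.
Demand choke price (Qd = 0): P = 140.
CS = ½(140 − 92)(240) = 5760.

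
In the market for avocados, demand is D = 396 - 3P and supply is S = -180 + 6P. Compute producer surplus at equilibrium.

Producer surplus = 3468

Equilibrium: 396 - 3P = -180 + 6P gives P* = 64, Q* = 204.
Supply starts at P = 30 (where S = 0).
PS = ½(64 − 30)(204) = 3468.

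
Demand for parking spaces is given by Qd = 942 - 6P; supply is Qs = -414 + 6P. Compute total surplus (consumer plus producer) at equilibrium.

Total surplus = 11616

Equilibrium: 942 - 6P = -414 + 6P gives P* = 113, Q* = 264.
Demand choke price: P = 157; supply starts at P = 69.
CS = ½(157 − 113)(264) = 5808; PS = ½(113 − 69)(264) = 5808.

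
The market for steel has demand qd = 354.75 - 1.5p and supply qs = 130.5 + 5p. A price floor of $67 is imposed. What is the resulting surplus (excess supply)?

Equilibrium price would be p* = 34.5, so the floor at 67 binds.
At p = 67: qd = 254.25, qs = 465.5.
Surplus = 465.5 − 254.25 = 211.25.

Surplus = 211.25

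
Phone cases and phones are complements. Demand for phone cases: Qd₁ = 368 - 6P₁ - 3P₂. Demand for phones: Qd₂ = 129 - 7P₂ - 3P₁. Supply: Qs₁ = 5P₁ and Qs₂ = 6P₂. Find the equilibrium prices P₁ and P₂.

Market 1: 368 - 6P₁ - 3P₂ = 5P₁ → 11P₁ + 3P₂ = 368.
Market 2: 13P₂ + 3P₁ = 129.
Eliminating P₂: 13×(1) − 3×(2) gives 134P₁ = 4397, so P₁ = 4397/134.
Back-substitute into (2): P₂ = (129 − 3×4397/134) / 13 = 315/134.

P₁ = 4397/134, P₂ = 315/134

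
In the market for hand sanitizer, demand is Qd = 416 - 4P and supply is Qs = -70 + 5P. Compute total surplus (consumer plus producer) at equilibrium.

Equilibrium: 416 - 4P = -70 + 5P gives P* = 54, Q* = 200.
Demand choke price: P = 104; supply starts at P = 14.
CS = ½(104 − 54)(200) = 5000; PS = ½(54 − 14)(200) = 4000.

Total surplus = 9000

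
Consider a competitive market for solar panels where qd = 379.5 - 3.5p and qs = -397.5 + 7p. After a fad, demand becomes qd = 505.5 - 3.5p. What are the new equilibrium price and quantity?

p' = 86, q' = 204.5

Original equilibrium: p* = 74, q* = 120.5.
New equilibrium: 505.5 - 3.5p = -397.5 + 7p, so 903 = 10.5p and p' = 86; q' = 505.5 − 3.5(86) = 204.5.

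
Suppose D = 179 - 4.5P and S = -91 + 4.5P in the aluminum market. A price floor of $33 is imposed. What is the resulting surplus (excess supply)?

Surplus = 27

Equilibrium price would be P* = 30, so the floor at 33 binds.
At P = 33: D = 30.5, S = 57.5.
Surplus = 57.5 − 30.5 = 27.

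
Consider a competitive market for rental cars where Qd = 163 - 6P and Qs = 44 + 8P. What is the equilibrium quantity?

Set Qd = Qs: 163 - 6P = 44 + 8P.
119 = 14P, so P* = 8.5.
Q* = 163 − 6(8.5) = 112.

Q* = 112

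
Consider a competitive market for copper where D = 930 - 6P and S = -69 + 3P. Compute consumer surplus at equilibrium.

Consumer surplus = 5808

Equilibrium: 930 - 6P = -69 + 3P gives P* = 111, Q* = 264.
Demand choke price (D = 0): P = 155.
CS = ½(155 − 111)(264) = 5808.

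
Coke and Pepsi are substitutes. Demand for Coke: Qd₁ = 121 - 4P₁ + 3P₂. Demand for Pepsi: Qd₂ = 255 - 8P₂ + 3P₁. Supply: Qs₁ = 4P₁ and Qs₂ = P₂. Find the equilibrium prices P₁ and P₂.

Market 1: 121 - 4P₁ + 3P₂ = 4P₁ → 8P₁ - 3P₂ = 121.
Market 2: 9P₂ - 3P₁ = 255.
Eliminating P₂: 9×(1) + 3×(2) gives 63P₁ = 1854, so P₁ = 206/7.
Back-substitute into (2): P₂ = (255 + 3×206/7) / 9 = 267/7.

P₁ = 206/7, P₂ = 267/7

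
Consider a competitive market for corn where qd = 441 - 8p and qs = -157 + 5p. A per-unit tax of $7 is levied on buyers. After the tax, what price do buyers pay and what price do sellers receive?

Buyers pay 633/13, sellers receive 542/13

Pre-tax equilibrium: p* = 46, q* = 73.
Tax on buyers shifts demand to qd = 441 − 8(p + 7) = 385 - 8p.
385 - 8p = -157 + 5p gives seller price ps = 542/13; buyers pay pb = 542/13 + 7 = 633/13.
New quantity: q = 441 − 8(633/13) = 669/13.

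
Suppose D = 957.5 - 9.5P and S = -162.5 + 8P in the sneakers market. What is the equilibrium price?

P* = 64

Set D = S: 957.5 - 9.5P = -162.5 + 8P.
1120 = 17.5P, so P* = 64.
Q* = 957.5 − 9.5(64) = 349.5.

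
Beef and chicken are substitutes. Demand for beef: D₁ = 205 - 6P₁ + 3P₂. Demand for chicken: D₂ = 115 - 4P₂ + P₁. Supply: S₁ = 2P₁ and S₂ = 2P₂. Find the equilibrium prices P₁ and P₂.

Market 1: 205 - 6P₁ + 3P₂ = 2P₁ → 8P₁ - 3P₂ = 205.
Market 2: 6P₂ - P₁ = 115.
Eliminating P₂: 6×(1) + 3×(2) gives 45P₁ = 1575, so P₁ = 35.
Back-substitute into (2): P₂ = (115 + 1×35) / 6 = 25.

P₁ = 35, P₂ = 25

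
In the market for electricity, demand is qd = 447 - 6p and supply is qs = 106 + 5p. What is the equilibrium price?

p* = 31

Set qd = qs: 447 - 6p = 106 + 5p.
341 = 11p, so p* = 31.
q* = 447 − 6(31) = 261.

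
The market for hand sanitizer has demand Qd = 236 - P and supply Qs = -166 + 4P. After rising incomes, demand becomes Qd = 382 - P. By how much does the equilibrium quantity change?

ΔQ = 116.8

Original equilibrium: P* = 80.4, Q* = 155.6.
New equilibrium: 382 - P = -166 + 4P, so 548 = 5P and P' = 109.6; Q' = 382 − 1(109.6) = 272.4.
Change in quantity: 272.4 − 155.6 = 116.8.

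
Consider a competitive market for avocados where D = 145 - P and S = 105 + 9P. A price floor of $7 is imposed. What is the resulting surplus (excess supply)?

Surplus = 30

Equilibrium price would be P* = 4, so the floor at 7 binds.
At P = 7: D = 138, S = 168.
Surplus = 168 − 138 = 30.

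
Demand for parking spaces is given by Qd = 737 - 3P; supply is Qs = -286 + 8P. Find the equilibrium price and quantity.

P* = 93, Q* = 458

Set Qd = Qs: 737 - 3P = -286 + 8P.
1023 = 11P, so P* = 93.
Q* = 737 − 3(93) = 458.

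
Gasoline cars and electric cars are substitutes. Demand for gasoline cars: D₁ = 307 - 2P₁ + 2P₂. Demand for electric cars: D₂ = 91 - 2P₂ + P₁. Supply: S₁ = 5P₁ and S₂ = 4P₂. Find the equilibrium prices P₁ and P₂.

P₁ = 50.6, P₂ = 23.6

Market 1: 307 - 2P₁ + 2P₂ = 5P₁ → 7P₁ - 2P₂ = 307.
Market 2: 6P₂ - P₁ = 91.
Eliminating P₂: 6×(1) + 2×(2) gives 40P₁ = 2024, so P₁ = 50.6.
Back-substitute into (2): P₂ = (91 + 1×50.6) / 6 = 23.6.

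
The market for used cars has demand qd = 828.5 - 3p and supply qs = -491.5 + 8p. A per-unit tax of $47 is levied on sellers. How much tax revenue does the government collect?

Tax revenue = 378397/22

Pre-tax equilibrium: p* = 120, q* = 468.5.
Tax on sellers shifts supply to qs = -491.5 + 8(p − 47) = -867.5 + 8p.
828.5 - 3p = -867.5 + 8p gives buyer price pb = 1696/11; sellers receive ps = 1696/11 − 47 = 1179/11.
New quantity: q = 828.5 − 3(1696/11) = 8051/22.
Revenue = 47 × 8051/22 = 378397/22.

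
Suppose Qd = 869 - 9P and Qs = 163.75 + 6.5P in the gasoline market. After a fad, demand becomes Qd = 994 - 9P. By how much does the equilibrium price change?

ΔP = 250/31

Original equilibrium: P* = 45.5, Q* = 459.5.
New equilibrium: 994 - 9P = 163.75 + 6.5P, so 830.25 = 15.5P and P' = 3321/62; Q' = 994 − 9(3321/62) = 31739/62.
Change in price: 3321/62 − 45.5 = 250/31.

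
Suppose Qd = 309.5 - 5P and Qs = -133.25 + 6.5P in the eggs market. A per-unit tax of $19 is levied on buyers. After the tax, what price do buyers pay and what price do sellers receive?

Pre-tax equilibrium: P* = 38.5, Q* = 117.
Tax on buyers shifts demand to Qd = 309.5 − 5(P + 19) = 214.5 - 5P.
214.5 - 5P = -133.25 + 6.5P gives seller price Ps = 1391/46; buyers pay Pb = 1391/46 + 19 = 2265/46.
New quantity: Q = 309.5 − 5(2265/46) = 1456/23.

Buyers pay 2265/46, sellers receive 1391/46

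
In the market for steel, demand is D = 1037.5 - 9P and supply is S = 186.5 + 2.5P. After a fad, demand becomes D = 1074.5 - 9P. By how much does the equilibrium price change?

ΔP = 74/23

Original equilibrium: P* = 74, Q* = 371.5.
New equilibrium: 1074.5 - 9P = 186.5 + 2.5P, so 888 = 11.5P and P' = 1776/23; Q' = 1074.5 − 9(1776/23) = 17459/46.
Change in price: 1776/23 − 74 = 74/23.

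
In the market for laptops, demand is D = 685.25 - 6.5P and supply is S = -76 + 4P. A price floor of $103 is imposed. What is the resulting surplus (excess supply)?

Surplus = 320.25

Equilibrium price would be P* = 72.5, so the floor at 103 binds.
At P = 103: D = 15.75, S = 336.
Surplus = 336 − 15.75 = 320.25.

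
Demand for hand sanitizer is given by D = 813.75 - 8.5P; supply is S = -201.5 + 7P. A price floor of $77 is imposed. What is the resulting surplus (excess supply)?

Equilibrium price would be P* = 65.5, so the floor at 77 binds.
At P = 77: D = 159.25, S = 337.5.
Surplus = 337.5 − 159.25 = 178.25.

Surplus = 178.25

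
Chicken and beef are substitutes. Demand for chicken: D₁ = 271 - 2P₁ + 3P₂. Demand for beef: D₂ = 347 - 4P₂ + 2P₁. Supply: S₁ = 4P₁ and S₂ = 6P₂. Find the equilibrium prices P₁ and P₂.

P₁ = 3751/54, P₂ = 1312/27

Market 1: 271 - 2P₁ + 3P₂ = 4P₁ → 6P₁ - 3P₂ = 271.
Market 2: 10P₂ - 2P₁ = 347.
Eliminating P₂: 10×(1) + 3×(2) gives 54P₁ = 3751, so P₁ = 3751/54.
Back-substitute into (2): P₂ = (347 + 2×3751/54) / 10 = 1312/27.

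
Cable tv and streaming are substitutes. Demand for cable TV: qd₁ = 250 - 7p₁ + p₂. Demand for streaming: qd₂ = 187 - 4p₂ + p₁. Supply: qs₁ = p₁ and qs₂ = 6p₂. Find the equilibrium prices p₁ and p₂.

Market 1: 250 - 7p₁ + p₂ = p₁ → 8p₁ - p₂ = 250.
Market 2: 10p₂ - p₁ = 187.
Eliminating p₂: 10×(1) + 1×(2) gives 79p₁ = 2687, so p₁ = 2687/79.
Back-substitute into (2): p₂ = (187 + 1×2687/79) / 10 = 1746/79.

p₁ = 2687/79, p₂ = 1746/79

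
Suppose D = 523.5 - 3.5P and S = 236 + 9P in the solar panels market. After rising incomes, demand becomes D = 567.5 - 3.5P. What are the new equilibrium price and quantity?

Original equilibrium: P* = 23, Q* = 443.
New equilibrium: 567.5 - 3.5P = 236 + 9P, so 331.5 = 12.5P and P' = 26.52; Q' = 567.5 − 3.5(26.52) = 474.68.

P' = 26.52, Q' = 474.68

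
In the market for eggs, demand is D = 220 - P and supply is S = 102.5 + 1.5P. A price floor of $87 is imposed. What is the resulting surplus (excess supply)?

Equilibrium price would be P* = 47, so the floor at 87 binds.
At P = 87: D = 133, S = 233.
Surplus = 233 − 133 = 100.

Surplus = 100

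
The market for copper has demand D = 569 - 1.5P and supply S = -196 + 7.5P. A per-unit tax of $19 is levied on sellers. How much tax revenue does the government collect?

Tax revenue = 7937.25

Pre-tax equilibrium: P* = 85, Q* = 441.5.
Tax on sellers shifts supply to S = -196 + 7.5(P − 19) = -338.5 + 7.5P.
569 - 1.5P = -338.5 + 7.5P gives buyer price Pb = 605/6; sellers receive Ps = 605/6 − 19 = 491/6.
New quantity: Q = 569 − 1.5(605/6) = 417.75.
Revenue = 19 × 417.75 = 7937.25.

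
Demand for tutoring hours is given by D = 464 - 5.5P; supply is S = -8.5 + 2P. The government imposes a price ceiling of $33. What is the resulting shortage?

Shortage = 225

Equilibrium price would be P* = 63, so the ceiling at 33 binds.
At P = 33: D = 464 − 5.5(33) = 282.5, S = -8.5 + 2(33) = 57.5.
Shortage = 282.5 − 57.5 = 225.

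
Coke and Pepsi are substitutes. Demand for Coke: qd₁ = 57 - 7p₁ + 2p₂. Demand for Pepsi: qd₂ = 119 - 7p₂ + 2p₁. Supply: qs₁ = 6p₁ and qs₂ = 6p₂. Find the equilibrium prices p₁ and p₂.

p₁ = 89/15, p₂ = 151/15

Market 1: 57 - 7p₁ + 2p₂ = 6p₁ → 13p₁ - 2p₂ = 57.
Market 2: 13p₂ - 2p₁ = 119.
Eliminating p₂: 13×(1) + 2×(2) gives 165p₁ = 979, so p₁ = 89/15.
Back-substitute into (2): p₂ = (119 + 2×89/15) / 13 = 151/15.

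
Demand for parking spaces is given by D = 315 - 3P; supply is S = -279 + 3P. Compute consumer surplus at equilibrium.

Equilibrium: 315 - 3P = -279 + 3P gives P* = 99, Q* = 18.
Demand choke price (D = 0): P = 105.
CS = ½(105 − 99)(18) = 54.

Consumer surplus = 54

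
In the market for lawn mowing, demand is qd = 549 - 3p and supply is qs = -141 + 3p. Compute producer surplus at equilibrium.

Equilibrium: 549 - 3p = -141 + 3p gives p* = 115, q* = 204.
Supply starts at p = 47 (where qs = 0).
PS = ½(115 − 47)(204) = 6936.

Producer surplus = 6936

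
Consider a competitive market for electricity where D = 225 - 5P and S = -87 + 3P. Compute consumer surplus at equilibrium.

Equilibrium: 225 - 5P = -87 + 3P gives P* = 39, Q* = 30.
Demand choke price (D = 0): P = 45.
CS = ½(45 − 39)(30) = 90.

Consumer surplus = 90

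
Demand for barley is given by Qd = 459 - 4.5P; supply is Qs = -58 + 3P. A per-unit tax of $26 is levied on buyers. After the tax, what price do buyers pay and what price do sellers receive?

Pre-tax equilibrium: P* = 1034/15, Q* = 148.8.
Tax on buyers shifts demand to Qd = 459 − 4.5(P + 26) = 342 - 4.5P.
342 - 4.5P = -58 + 3P gives seller price Ps = 160/3; buyers pay Pb = 160/3 + 26 = 238/3.
New quantity: Q = 459 − 4.5(238/3) = 102.

Buyers pay 238/3, sellers receive 160/3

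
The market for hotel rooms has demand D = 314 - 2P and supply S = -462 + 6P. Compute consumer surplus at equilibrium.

Consumer surplus = 3600

Equilibrium: 314 - 2P = -462 + 6P gives P* = 97, Q* = 120.
Demand choke price (D = 0): P = 157.
CS = ½(157 − 97)(120) = 3600.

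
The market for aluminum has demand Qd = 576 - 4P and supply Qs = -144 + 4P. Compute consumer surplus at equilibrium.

Consumer surplus = 5832

Equilibrium: 576 - 4P = -144 + 4P gives P* = 90, Q* = 216.
Demand choke price (Qd = 0): P = 144.
CS = ½(144 − 90)(216) = 5832.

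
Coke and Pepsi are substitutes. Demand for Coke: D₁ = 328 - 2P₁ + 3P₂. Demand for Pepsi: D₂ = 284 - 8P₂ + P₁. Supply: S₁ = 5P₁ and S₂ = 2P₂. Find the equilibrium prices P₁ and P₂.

Market 1: 328 - 2P₁ + 3P₂ = 5P₁ → 7P₁ - 3P₂ = 328.
Market 2: 10P₂ - P₁ = 284.
Eliminating P₂: 10×(1) + 3×(2) gives 67P₁ = 4132, so P₁ = 4132/67.
Back-substitute into (2): P₂ = (284 + 1×4132/67) / 10 = 2316/67.

P₁ = 4132/67, P₂ = 2316/67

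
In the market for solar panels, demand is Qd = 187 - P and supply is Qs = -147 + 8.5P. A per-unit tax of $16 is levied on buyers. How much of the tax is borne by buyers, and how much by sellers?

Pre-tax equilibrium: P* = 668/19, Q* = 2885/19.
Tax on buyers shifts demand to Qd = 187 − 1(P + 16) = 171 - P.
171 - P = -147 + 8.5P gives seller price Ps = 636/19; buyers pay Pb = 636/19 + 16 = 940/19.
New quantity: Q = 187 − 1(940/19) = 2613/19.
Buyer burden = 940/19 − 668/19 = 272/19; seller burden = 668/19 − 636/19 = 32/19.

Buyers bear 272/19, sellers bear 32/19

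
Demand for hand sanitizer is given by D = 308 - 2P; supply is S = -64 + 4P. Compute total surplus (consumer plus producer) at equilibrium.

Equilibrium: 308 - 2P = -64 + 4P gives P* = 62, Q* = 184.
Demand choke price: P = 154; supply starts at P = 16.
CS = ½(154 − 62)(184) = 8464; PS = ½(62 − 16)(184) = 4232.

Total surplus = 12696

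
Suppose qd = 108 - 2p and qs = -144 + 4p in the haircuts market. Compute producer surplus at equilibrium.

Equilibrium: 108 - 2p = -144 + 4p gives p* = 42, q* = 24.
Supply starts at p = 36 (where qs = 0).
PS = ½(42 − 36)(24) = 72.

Producer surplus = 72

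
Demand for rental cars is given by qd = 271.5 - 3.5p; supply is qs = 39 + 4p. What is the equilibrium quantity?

q* = 163

Set qd = qs: 271.5 - 3.5p = 39 + 4p.
232.5 = 7.5p, so p* = 31.
q* = 271.5 − 3.5(31) = 163.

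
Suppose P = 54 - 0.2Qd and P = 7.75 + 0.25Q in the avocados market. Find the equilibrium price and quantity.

P* = 301/9, Q* = 925/9

Set the two price expressions equal: 54 - 0.2Q = 7.75 + 0.25Q.
46.25 = 0.45Q, so Q* = 925/9.
P* = 54 − (0.2)(925/9) = 301/9.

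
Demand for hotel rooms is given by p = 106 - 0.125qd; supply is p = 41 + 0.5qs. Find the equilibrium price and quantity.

Set the two price expressions equal: 106 - 0.125q = 41 + 0.5q.
65 = 0.625q, so q* = 104.
p* = 106 − (0.125)(104) = 93.

p* = 93, q* = 104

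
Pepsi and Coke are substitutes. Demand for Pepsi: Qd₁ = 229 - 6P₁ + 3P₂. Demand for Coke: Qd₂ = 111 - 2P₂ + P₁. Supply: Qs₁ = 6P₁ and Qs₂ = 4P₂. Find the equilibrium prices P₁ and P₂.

Market 1: 229 - 6P₁ + 3P₂ = 6P₁ → 12P₁ - 3P₂ = 229.
Market 2: 6P₂ - P₁ = 111.
Eliminating P₂: 6×(1) + 3×(2) gives 69P₁ = 1707, so P₁ = 569/23.
Back-substitute into (2): P₂ = (111 + 1×569/23) / 6 = 1561/69.

P₁ = 569/23, P₂ = 1561/69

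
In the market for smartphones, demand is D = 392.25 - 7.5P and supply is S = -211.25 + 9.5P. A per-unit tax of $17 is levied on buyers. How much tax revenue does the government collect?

Pre-tax equilibrium: P* = 35.5, Q* = 126.
Tax on buyers shifts demand to D = 392.25 − 7.5(P + 17) = 264.75 - 7.5P.
264.75 - 7.5P = -211.25 + 9.5P gives seller price Ps = 28; buyers pay Pb = 28 + 17 = 45.
New quantity: Q = 392.25 − 7.5(45) = 54.75.
Revenue = 17 × 54.75 = 930.75.

Tax revenue = 930.75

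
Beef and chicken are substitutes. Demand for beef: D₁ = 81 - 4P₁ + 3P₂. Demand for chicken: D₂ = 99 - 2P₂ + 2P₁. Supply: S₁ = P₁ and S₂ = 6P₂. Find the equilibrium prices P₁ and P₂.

P₁ = 945/34, P₂ = 657/34

Market 1: 81 - 4P₁ + 3P₂ = P₁ → 5P₁ - 3P₂ = 81.
Market 2: 8P₂ - 2P₁ = 99.
Eliminating P₂: 8×(1) + 3×(2) gives 34P₁ = 945, so P₁ = 945/34.
Back-substitute into (2): P₂ = (99 + 2×945/34) / 8 = 657/34.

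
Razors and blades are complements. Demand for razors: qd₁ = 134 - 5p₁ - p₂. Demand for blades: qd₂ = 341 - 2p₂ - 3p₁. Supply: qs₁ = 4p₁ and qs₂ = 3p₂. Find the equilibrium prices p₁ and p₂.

p₁ = 47/6, p₂ = 63.5

Market 1: 134 - 5p₁ - p₂ = 4p₁ → 9p₁ + p₂ = 134.
Market 2: 5p₂ + 3p₁ = 341.
Eliminating p₂: 5×(1) − 1×(2) gives 42p₁ = 329, so p₁ = 47/6.
Back-substitute into (2): p₂ = (341 − 3×47/6) / 5 = 63.5.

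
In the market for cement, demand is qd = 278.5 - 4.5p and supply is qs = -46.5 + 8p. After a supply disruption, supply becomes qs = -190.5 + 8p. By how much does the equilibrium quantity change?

Original equilibrium: p* = 26, q* = 161.5.
New equilibrium: 278.5 - 4.5p = -190.5 + 8p, so 469 = 12.5p and p' = 37.52; q' = 278.5 − 4.5(37.52) = 109.66.
Change in quantity: 109.66 − 161.5 = -51.84.

Δq = -51.84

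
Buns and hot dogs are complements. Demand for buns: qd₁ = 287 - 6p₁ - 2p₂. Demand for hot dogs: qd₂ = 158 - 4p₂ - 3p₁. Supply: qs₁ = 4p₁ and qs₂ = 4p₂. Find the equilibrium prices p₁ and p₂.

p₁ = 990/37, p₂ = 719/74

Market 1: 287 - 6p₁ - 2p₂ = 4p₁ → 10p₁ + 2p₂ = 287.
Market 2: 8p₂ + 3p₁ = 158.
Eliminating p₂: 8×(1) − 2×(2) gives 74p₁ = 1980, so p₁ = 990/37.
Back-substitute into (2): p₂ = (158 − 3×990/37) / 8 = 719/74.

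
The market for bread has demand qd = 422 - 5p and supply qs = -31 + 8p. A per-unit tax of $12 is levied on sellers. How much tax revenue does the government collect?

Tax revenue = 32892/13

Pre-tax equilibrium: p* = 453/13, q* = 3221/13.
Tax on sellers shifts supply to qs = -31 + 8(p − 12) = -127 + 8p.
422 - 5p = -127 + 8p gives buyer price pb = 549/13; sellers receive ps = 549/13 − 12 = 393/13.
New quantity: q = 422 − 5(549/13) = 2741/13.
Revenue = 12 × 2741/13 = 32892/13.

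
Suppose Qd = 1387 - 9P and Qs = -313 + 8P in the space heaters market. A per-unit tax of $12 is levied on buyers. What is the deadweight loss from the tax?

Pre-tax equilibrium: P* = 100, Q* = 487.
Tax on buyers shifts demand to Qd = 1387 − 9(P + 12) = 1279 - 9P.
1279 - 9P = -313 + 8P gives seller price Ps = 1592/17; buyers pay Pb = 1592/17 + 12 = 1796/17.
New quantity: Q = 1387 − 9(1796/17) = 7415/17.
DWL = ½ × 12 × (487 − 7415/17) = 5184/17.

Deadweight loss = 5184/17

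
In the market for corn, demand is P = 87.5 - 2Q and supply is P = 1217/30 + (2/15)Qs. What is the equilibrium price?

Set the two price expressions equal: 87.5 - 2Q = 1217/30 + (2/15)Q.
704/15 = (32/15)Q, so Q* = 22.
P* = 87.5 − (2)(22) = 43.5.

P* = 43.5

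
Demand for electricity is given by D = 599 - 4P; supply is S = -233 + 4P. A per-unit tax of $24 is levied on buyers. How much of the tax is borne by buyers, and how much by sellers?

Buyers bear $12, sellers bear $12

Pre-tax equilibrium: P* = 104, Q* = 183.
Tax on buyers shifts demand to D = 599 − 4(P + 24) = 503 - 4P.
503 - 4P = -233 + 4P gives seller price Ps = 92; buyers pay Pb = 92 + 24 = 116.
New quantity: Q = 599 − 4(116) = 135.
Buyer burden = 116 − 104 = 12; seller burden = 104 − 92 = 12.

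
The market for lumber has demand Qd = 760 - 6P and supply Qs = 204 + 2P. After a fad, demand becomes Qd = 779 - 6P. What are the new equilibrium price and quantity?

P' = 71.875, Q' = 347.75

Original equilibrium: P* = 69.5, Q* = 343.
New equilibrium: 779 - 6P = 204 + 2P, so 575 = 8P and P' = 71.875; Q' = 779 − 6(71.875) = 347.75.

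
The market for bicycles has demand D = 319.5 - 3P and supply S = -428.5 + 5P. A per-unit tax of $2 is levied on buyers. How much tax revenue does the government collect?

Tax revenue = 70.5

Pre-tax equilibrium: P* = 93.5, Q* = 39.
Tax on buyers shifts demand to D = 319.5 − 3(P + 2) = 313.5 - 3P.
313.5 - 3P = -428.5 + 5P gives seller price Ps = 92.75; buyers pay Pb = 92.75 + 2 = 94.75.
New quantity: Q = 319.5 − 3(94.75) = 35.25.
Revenue = 2 × 35.25 = 70.5.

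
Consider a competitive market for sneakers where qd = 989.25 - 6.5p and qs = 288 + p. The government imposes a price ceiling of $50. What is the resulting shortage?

Equilibrium price would be p* = 93.5, so the ceiling at 50 binds.
At p = 50: qd = 989.25 − 6.5(50) = 664.25, qs = 288 + 1(50) = 338.
Shortage = 664.25 − 338 = 326.25.

Shortage = 326.25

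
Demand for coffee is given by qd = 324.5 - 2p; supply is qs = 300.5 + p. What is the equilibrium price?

p* = 8

Set qd = qs: 324.5 - 2p = 300.5 + p.
24 = 3p, so p* = 8.
q* = 324.5 − 2(8) = 308.5.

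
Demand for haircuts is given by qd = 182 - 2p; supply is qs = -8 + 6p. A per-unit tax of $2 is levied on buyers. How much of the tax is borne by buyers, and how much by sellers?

Pre-tax equilibrium: p* = 23.75, q* = 134.5.
Tax on buyers shifts demand to qd = 182 − 2(p + 2) = 178 - 2p.
178 - 2p = -8 + 6p gives seller price ps = 23.25; buyers pay pb = 23.25 + 2 = 25.25.
New quantity: q = 182 − 2(25.25) = 131.5.
Buyer burden = 25.25 − 23.75 = 1.5; seller burden = 23.75 − 23.25 = 0.5.

Buyers bear $1.5, sellers bear $0.5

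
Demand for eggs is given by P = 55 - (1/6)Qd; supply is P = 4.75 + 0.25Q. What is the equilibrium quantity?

Q* = 120.6

Set the two price expressions equal: 55 - (1/6)Q = 4.75 + 0.25Q.
50.25 = (5/12)Q, so Q* = 120.6.
P* = 55 − (1/6)(120.6) = 34.9.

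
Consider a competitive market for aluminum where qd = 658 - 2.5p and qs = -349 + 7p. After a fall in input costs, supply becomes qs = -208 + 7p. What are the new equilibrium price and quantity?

p' = 1732/19, q' = 8172/19

Original equilibrium: p* = 106, q* = 393.
New equilibrium: 658 - 2.5p = -208 + 7p, so 866 = 9.5p and p' = 1732/19; q' = 658 − 2.5(1732/19) = 8172/19.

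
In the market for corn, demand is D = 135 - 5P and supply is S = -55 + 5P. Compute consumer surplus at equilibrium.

Equilibrium: 135 - 5P = -55 + 5P gives P* = 19, Q* = 40.
Demand choke price (D = 0): P = 27.
CS = ½(27 − 19)(40) = 160.

Consumer surplus = 160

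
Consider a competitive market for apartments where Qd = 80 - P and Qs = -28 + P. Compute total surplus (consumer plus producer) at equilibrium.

Equilibrium: 80 - P = -28 + P gives P* = 54, Q* = 26.
Demand choke price: P = 80; supply starts at P = 28.
CS = ½(80 − 54)(26) = 338; PS = ½(54 − 28)(26) = 338.

Total surplus = 676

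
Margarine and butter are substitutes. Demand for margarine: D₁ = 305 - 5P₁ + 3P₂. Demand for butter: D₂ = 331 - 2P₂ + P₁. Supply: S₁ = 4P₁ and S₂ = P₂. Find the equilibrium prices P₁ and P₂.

Market 1: 305 - 5P₁ + 3P₂ = 4P₁ → 9P₁ - 3P₂ = 305.
Market 2: 3P₂ - P₁ = 331.
Eliminating P₂: 3×(1) + 3×(2) gives 24P₁ = 1908, so P₁ = 79.5.
Back-substitute into (2): P₂ = (331 + 1×79.5) / 3 = 821/6.

P₁ = 79.5, P₂ = 821/6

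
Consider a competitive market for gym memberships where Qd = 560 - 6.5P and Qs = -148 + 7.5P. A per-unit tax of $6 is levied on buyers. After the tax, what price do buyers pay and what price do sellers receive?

Pre-tax equilibrium: P* = 354/7, Q* = 1619/7.
Tax on buyers shifts demand to Qd = 560 − 6.5(P + 6) = 521 - 6.5P.
521 - 6.5P = -148 + 7.5P gives seller price Ps = 669/14; buyers pay Pb = 669/14 + 6 = 753/14.
New quantity: Q = 560 − 6.5(753/14) = 5891/28.

Buyers pay 753/14, sellers receive 669/14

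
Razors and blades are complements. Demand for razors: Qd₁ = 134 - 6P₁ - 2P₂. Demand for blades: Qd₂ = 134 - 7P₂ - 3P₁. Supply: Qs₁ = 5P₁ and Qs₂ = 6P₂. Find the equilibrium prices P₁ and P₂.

P₁ = 1474/137, P₂ = 1072/137

Market 1: 134 - 6P₁ - 2P₂ = 5P₁ → 11P₁ + 2P₂ = 134.
Market 2: 13P₂ + 3P₁ = 134.
Eliminating P₂: 13×(1) − 2×(2) gives 137P₁ = 1474, so P₁ = 1474/137.
Back-substitute into (2): P₂ = (134 − 3×1474/137) / 13 = 1072/137.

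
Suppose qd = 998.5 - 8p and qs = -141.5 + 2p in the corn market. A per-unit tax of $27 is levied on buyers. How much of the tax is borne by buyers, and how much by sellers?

Buyers bear $5.4, sellers bear $21.6

Pre-tax equilibrium: p* = 114, q* = 86.5.
Tax on buyers shifts demand to qd = 998.5 − 8(p + 27) = 782.5 - 8p.
782.5 - 8p = -141.5 + 2p gives seller price ps = 92.4; buyers pay pb = 92.4 + 27 = 119.4.
New quantity: q = 998.5 − 8(119.4) = 43.3.
Buyer burden = 119.4 − 114 = 5.4; seller burden = 114 − 92.4 = 21.6.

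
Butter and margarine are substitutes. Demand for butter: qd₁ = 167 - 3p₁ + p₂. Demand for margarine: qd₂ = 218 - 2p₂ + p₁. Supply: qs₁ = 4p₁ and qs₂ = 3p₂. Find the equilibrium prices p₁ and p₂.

Market 1: 167 - 3p₁ + p₂ = 4p₁ → 7p₁ - p₂ = 167.
Market 2: 5p₂ - p₁ = 218.
Eliminating p₂: 5×(1) + 1×(2) gives 34p₁ = 1053, so p₁ = 1053/34.
Back-substitute into (2): p₂ = (218 + 1×1053/34) / 5 = 1693/34.

p₁ = 1053/34, p₂ = 1693/34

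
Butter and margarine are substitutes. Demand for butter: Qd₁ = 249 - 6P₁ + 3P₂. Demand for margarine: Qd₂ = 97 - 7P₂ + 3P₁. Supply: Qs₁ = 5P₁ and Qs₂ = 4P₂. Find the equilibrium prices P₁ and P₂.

Market 1: 249 - 6P₁ + 3P₂ = 5P₁ → 11P₁ - 3P₂ = 249.
Market 2: 11P₂ - 3P₁ = 97.
Eliminating P₂: 11×(1) + 3×(2) gives 112P₁ = 3030, so P₁ = 1515/56.
Back-substitute into (2): P₂ = (97 + 3×1515/56) / 11 = 907/56.

P₁ = 1515/56, P₂ = 907/56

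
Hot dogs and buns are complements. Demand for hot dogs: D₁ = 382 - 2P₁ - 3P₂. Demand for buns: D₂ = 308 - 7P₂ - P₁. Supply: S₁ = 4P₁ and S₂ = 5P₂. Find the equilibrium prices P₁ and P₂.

P₁ = 1220/23, P₂ = 1466/69

Market 1: 382 - 2P₁ - 3P₂ = 4P₁ → 6P₁ + 3P₂ = 382.
Market 2: 12P₂ + P₁ = 308.
Eliminating P₂: 12×(1) − 3×(2) gives 69P₁ = 3660, so P₁ = 1220/23.
Back-substitute into (2): P₂ = (308 − 1×1220/23) / 12 = 1466/69.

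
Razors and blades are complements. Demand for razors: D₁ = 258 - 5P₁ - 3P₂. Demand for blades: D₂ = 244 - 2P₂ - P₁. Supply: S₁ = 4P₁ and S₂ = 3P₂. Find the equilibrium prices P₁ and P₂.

P₁ = 93/7, P₂ = 323/7

Market 1: 258 - 5P₁ - 3P₂ = 4P₁ → 9P₁ + 3P₂ = 258.
Market 2: 5P₂ + P₁ = 244.
Eliminating P₂: 5×(1) − 3×(2) gives 42P₁ = 558, so P₁ = 93/7.
Back-substitute into (2): P₂ = (244 − 1×93/7) / 5 = 323/7.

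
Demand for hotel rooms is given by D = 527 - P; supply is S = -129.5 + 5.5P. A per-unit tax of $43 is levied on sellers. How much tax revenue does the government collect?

Pre-tax equilibrium: P* = 101, Q* = 426.
Tax on sellers shifts supply to S = -129.5 + 5.5(P − 43) = -366 + 5.5P.
527 - P = -366 + 5.5P gives buyer price Pb = 1786/13; sellers receive Ps = 1786/13 − 43 = 1227/13.
New quantity: Q = 527 − 1(1786/13) = 5065/13.
Revenue = 43 × 5065/13 = 217795/13.

Tax revenue = 217795/13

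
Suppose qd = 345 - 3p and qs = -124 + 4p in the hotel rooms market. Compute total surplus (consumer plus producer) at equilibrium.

Equilibrium: 345 - 3p = -124 + 4p gives p* = 67, q* = 144.
Demand choke price: p = 115; supply starts at p = 31.
CS = ½(115 − 67)(144) = 3456; PS = ½(67 − 31)(144) = 2592.

Total surplus = 6048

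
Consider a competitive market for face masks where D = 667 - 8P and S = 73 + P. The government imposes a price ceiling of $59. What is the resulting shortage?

Shortage = 63

Equilibrium price would be P* = 66, so the ceiling at 59 binds.
At P = 59: D = 667 − 8(59) = 195, S = 73 + 1(59) = 132.
Shortage = 195 − 132 = 63.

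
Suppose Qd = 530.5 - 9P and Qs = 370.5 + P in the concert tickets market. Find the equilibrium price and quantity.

Set Qd = Qs: 530.5 - 9P = 370.5 + P.
160 = 10P, so P* = 16.
Q* = 530.5 − 9(16) = 386.5.

P* = 16, Q* = 386.5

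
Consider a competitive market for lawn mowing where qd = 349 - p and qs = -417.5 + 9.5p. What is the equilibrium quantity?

q* = 276

Set qd = qs: 349 - p = -417.5 + 9.5p.
766.5 = 10.5p, so p* = 73.
q* = 349 − 1(73) = 276.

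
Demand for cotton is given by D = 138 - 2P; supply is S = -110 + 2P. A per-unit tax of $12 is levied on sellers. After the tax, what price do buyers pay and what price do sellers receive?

Buyers pay $68, sellers receive $56

Pre-tax equilibrium: P* = 62, Q* = 14.
Tax on sellers shifts supply to S = -110 + 2(P − 12) = -134 + 2P.
138 - 2P = -134 + 2P gives buyer price Pb = 68; sellers receive Ps = 68 − 12 = 56.
New quantity: Q = 138 − 2(68) = 2.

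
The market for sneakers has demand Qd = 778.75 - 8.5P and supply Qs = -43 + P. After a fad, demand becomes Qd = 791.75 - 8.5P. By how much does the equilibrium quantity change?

Original equilibrium: P* = 86.5, Q* = 43.5.
New equilibrium: 791.75 - 8.5P = -43 + P, so 834.75 = 9.5P and P' = 3339/38; Q' = 791.75 − 8.5(3339/38) = 1705/38.
Change in quantity: 1705/38 − 43.5 = 26/19.

ΔQ = 26/19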